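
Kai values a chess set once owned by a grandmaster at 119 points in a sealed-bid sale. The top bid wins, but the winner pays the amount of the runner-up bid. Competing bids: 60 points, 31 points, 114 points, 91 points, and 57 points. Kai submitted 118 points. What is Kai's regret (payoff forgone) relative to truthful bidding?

The highest competing bid is 114 points.
Bidding truthfully at 119 points: Kai has the top bid, wins, and pays the second-highest bid 114 points. Payoff = 119 points − 114 points = 5 points.
Bidding 118 points: Kai has the top bid, wins, and pays the second-highest bid 114 points. Payoff = 119 points − 114 points = 5 points.
Regret = truthful payoff − actual payoff = 5 points − 5 points = 0 points.
The bid only affects whether you win, not the price — here both bids land on the same side of the top rival bid, so the deviation is payoff-neutral.

Payoff forgone: 0 points.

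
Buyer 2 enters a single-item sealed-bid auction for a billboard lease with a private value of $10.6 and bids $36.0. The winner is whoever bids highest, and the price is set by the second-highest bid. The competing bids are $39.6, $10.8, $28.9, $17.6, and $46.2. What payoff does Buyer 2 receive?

Highest competing bid: $46.2.
Buyer 2's bid $36.0 is not the highest, so Buyer 2 loses, pays nothing, and earns zero payoff.

Payoff = $0.0.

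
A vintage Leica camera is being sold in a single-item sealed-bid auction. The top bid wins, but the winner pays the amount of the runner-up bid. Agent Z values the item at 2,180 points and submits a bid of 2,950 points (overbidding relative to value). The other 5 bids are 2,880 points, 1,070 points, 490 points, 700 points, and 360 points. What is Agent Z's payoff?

-700 points

Highest competing bid: 2,880 points.
Agent Z's bid 2,950 points is the highest overall, so Agent Z wins and pays the second-highest bid, 2,880 points.
Payoff = value − price = 2,180 points − 2,880 points = -700 points.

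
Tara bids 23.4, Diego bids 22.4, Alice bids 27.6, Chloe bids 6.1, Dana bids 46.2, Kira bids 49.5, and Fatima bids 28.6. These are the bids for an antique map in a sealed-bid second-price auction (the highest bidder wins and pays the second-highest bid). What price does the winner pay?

Ordered from highest: Kira 49.5 > Dana 46.2 > Fatima 28.6 > Alice 27.6 > Tara 23.4 > Diego 22.4 > Chloe 6.1.
Kira is the highest bidder, so Kira wins.
Under the second-price rule, the price is the second-highest bid: 46.2.

The winner pays 46.2.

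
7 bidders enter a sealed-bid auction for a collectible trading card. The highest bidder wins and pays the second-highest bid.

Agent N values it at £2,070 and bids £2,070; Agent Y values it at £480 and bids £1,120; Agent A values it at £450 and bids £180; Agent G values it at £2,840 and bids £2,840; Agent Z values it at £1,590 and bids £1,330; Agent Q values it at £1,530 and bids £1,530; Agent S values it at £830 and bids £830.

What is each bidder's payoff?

Bids in descending order: Agent G £2,840, then Agent N £2,070, then Agent Q £1,530, then Agent Z £1,330, then Agent Y £1,120, then Agent S £830, then Agent A £180.
Agent G has the top bid and wins; the price is the second-highest bid, £2,070.
Agent G's payoff = £2,840 − £2,070 = £770. All other bidders lose, so their payoff is 0.

Payoffs: Agent N £0, Agent Y £0, Agent A £0, Agent G £770, Agent Z £0, Agent Q £0, Agent S £0.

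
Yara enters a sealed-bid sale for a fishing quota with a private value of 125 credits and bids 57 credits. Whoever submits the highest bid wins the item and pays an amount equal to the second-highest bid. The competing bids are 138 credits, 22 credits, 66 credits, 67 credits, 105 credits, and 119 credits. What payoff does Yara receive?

Payoff = 0 credits.

Highest competing bid: 138 credits.
Yara's bid 57 credits is not the highest, so Yara loses, pays nothing, and earns zero payoff.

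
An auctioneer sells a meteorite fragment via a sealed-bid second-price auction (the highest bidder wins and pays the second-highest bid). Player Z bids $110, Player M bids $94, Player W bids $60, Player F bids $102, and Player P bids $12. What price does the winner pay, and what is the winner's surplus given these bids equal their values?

Price $102; surplus $8.

Sorted high to low: Player Z $110; Player F $102; Player M $94; Player W $60; Player P $12.
Player Z is the highest bidder, so Player Z wins.
Under the second-price rule, the price is the second-highest bid: $102.
Surplus = $110 − $102 = $8.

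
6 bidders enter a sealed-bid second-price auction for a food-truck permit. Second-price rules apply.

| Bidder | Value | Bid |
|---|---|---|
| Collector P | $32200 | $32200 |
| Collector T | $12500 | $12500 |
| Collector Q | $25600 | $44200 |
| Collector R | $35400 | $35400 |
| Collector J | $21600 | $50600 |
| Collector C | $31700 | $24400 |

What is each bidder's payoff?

Ordered from highest: Collector J $50600 > Collector Q $44200 > Collector R $35400 > Collector P $32200 > Collector C $24400 > Collector T $12500.
Collector J has the top bid and wins; the price is the second-highest bid, $44200.
Collector J's payoff = $21600 − $44200 = -$22600. All other bidders lose, so their payoff is 0.

Payoffs: Collector P $0, Collector T $0, Collector Q $0, Collector R $0, Collector J -$22600, Collector C $0.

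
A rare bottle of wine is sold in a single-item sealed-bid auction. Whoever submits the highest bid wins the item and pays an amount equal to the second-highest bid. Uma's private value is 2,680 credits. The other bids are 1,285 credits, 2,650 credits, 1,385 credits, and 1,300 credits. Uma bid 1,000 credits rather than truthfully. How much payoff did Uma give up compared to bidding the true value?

Regret: 30 credits.

The highest competing bid is 2,650 credits.
Bidding truthfully at 2,680 credits: Uma has the top bid, wins, and pays the second-highest bid 2,650 credits. Payoff = 2,680 credits − 2,650 credits = 30 credits.
Bidding 1,000 credits: the top bid is 2,650 credits (a rival), so Uma loses. Payoff = 0 credits.
Regret = truthful payoff − actual payoff = 30 credits − 0 credits = 30 credits.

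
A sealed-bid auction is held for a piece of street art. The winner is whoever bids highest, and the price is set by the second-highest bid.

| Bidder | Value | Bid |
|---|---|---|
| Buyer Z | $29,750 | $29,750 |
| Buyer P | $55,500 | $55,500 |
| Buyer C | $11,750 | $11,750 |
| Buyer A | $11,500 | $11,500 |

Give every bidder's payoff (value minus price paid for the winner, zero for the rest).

Buyer Z $0, Buyer P $25,750, Buyer C $0, Buyer A $0.

Bids in descending order: Buyer P $55,500 > Buyer Z $29,750 > Buyer C $11,750 > Buyer A $11,500.
Buyer P has the top bid and wins; the price is the second-highest bid, $29,750.
Buyer P's payoff = $55,500 − $29,750 = $25,750. All other bidders lose, so their payoff is 0.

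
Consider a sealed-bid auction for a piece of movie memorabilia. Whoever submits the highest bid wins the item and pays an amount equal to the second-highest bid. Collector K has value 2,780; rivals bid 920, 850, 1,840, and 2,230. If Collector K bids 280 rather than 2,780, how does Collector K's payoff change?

Change in payoff: -550.

The highest competing bid is 2,230.
Bidding truthfully at 2,780: Collector K has the top bid, wins, and pays the second-highest bid 2,230. Payoff = 2,780 − 2,230 = 550.
Bidding 280: the top bid is 2,230 (a rival), so Collector K loses. Payoff = 0.
Change = 0 − 550 = -550.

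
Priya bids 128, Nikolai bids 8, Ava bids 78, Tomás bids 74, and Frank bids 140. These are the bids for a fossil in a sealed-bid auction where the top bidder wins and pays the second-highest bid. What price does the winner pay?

The winner pays 128.

Bids in descending order: Frank 140; Priya 128; Ava 78; Tomás 74; Nikolai 8.
Frank is the highest bidder, so Frank wins.
Under the second-price rule, the price is the second-highest bid: 128.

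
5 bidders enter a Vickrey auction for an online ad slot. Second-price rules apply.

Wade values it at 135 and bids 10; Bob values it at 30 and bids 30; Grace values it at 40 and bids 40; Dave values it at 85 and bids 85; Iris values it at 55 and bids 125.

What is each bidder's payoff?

Sorted high to low: Iris 125, then Dave 85, then Grace 40, then Bob 30, then Wade 10.
Iris has the top bid and wins; the price is the second-highest bid, 85.
Iris's payoff = 55 − 85 = -30. All other bidders lose, so their payoff is 0.

Payoffs: Wade 0, Bob 0, Grace 0, Dave 0, Iris -30.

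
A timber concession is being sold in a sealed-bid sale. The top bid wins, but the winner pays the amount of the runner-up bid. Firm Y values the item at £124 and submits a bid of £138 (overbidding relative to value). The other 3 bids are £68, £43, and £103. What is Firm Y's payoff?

Firm Y's payoff: £21.

Highest competing bid: £103.
Firm Y's bid £138 is the highest overall, so Firm Y wins and pays the second-highest bid, £103.
Payoff = value − price = £124 − £103 = £21.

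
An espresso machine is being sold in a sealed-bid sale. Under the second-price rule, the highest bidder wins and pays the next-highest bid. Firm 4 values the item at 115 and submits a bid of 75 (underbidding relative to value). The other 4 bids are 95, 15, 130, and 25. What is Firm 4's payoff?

Payoff = 0.

Highest competing bid: 130.
Firm 4's bid 75 is not the highest, so Firm 4 loses, pays nothing, and earns zero payoff.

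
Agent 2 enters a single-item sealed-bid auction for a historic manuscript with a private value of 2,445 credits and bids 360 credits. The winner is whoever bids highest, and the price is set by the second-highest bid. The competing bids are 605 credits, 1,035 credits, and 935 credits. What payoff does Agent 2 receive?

Payoff = 0 credits.

Highest competing bid: 1,035 credits.
Agent 2's bid 360 credits is not the highest, so Agent 2 loses, pays nothing, and earns zero payoff.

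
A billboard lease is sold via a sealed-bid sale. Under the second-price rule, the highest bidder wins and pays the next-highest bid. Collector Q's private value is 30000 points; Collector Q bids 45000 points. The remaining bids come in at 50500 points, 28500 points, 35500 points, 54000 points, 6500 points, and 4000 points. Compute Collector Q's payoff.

Highest competing bid: 54000 points.
Collector Q's bid 45000 points is not the highest, so Collector Q loses, pays nothing, and earns zero payoff.

0 points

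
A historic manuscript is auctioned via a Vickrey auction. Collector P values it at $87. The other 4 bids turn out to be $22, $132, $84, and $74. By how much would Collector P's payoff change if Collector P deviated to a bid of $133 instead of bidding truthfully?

The highest competing bid is $132.
Bidding truthfully at $87: the top bid is $132 (a rival), so Collector P loses. Payoff = $0.
Bidding $133: Collector P has the top bid, wins, and pays the second-highest bid $132. Payoff = $87 − $132 = -$45.
Change = -$45 − $0 = -$45.
This is the dominant-strategy logic: truthful bidding weakly beats any alternative.

-$45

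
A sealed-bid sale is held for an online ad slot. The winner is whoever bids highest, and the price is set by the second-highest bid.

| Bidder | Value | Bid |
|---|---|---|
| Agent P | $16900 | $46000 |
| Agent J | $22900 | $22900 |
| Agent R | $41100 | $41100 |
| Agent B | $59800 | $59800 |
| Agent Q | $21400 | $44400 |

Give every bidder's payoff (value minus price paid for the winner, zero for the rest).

Agent P $0, Agent J $0, Agent R $0, Agent B $13800, Agent Q $0.

Ranking the bids: Agent B $59800, then Agent P $46000, then Agent Q $44400, then Agent R $41100, then Agent J $22900.
Agent B has the top bid and wins; the price is the second-highest bid, $46000.
Agent B's payoff = $59800 − $46000 = $13800. All other bidders lose, so their payoff is 0.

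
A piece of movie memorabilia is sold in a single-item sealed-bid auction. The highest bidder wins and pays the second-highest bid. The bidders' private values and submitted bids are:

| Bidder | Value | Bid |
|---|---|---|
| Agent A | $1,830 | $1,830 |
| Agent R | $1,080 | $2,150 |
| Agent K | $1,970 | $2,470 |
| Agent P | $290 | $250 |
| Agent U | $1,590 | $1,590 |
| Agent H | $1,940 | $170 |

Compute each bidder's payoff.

Payoffs: Agent A $0, Agent R $0, Agent K -$180, Agent P $0, Agent U $0, Agent H $0.

Bids in descending order: Agent K $2,470 > Agent R $2,150 > Agent A $1,830 > Agent U $1,590 > Agent P $250 > Agent H $170.
Agent K has the top bid and wins; the price is the second-highest bid, $2,150.
Agent K's payoff = $1,970 − $2,150 = -$180. All other bidders lose, so their payoff is 0.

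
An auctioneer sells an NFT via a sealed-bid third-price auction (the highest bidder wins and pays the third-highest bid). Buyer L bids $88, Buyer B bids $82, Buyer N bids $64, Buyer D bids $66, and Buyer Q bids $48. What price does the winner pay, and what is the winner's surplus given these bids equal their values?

Price $66; surplus $22.

Sorted high to low: Buyer L $88, then Buyer B $82, then Buyer D $66, then Buyer N $64, then Buyer Q $48.
Buyer L is the highest bidder, so Buyer L wins.
Under the third-price rule, the price is the third-highest bid: $66.
Surplus = $88 − $66 = $22.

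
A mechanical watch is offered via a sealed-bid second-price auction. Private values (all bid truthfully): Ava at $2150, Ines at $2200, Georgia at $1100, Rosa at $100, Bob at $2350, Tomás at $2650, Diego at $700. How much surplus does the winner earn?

Ordered from highest: Tomás $2650 > Bob $2350 > Ines $2200 > Ava $2150 > Georgia $1100 > Diego $700 > Rosa $100.
Tomás wins with the top bid and pays the second-highest, $2350.
Surplus = $2650 − $2350 = $300.

$300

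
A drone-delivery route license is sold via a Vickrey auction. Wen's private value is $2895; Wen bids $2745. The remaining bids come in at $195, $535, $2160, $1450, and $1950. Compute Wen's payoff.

Payoff = $735.

Highest competing bid: $2160.
Wen's bid $2745 is the highest overall, so Wen wins and pays the second-highest bid, $2160.
Payoff = value − price = $2895 − $2160 = $735.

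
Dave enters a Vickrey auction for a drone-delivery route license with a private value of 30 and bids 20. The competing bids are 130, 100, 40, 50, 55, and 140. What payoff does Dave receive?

Highest competing bid: 140.
Dave's bid 20 is not the highest, so Dave loses, pays nothing, and earns zero payoff.

0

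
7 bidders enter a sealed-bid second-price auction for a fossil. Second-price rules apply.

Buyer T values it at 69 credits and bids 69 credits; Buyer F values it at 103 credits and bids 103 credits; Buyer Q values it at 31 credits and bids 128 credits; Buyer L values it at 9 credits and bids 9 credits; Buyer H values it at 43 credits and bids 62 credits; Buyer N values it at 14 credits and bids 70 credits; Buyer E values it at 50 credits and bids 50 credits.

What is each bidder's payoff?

Ranking the bids: Buyer Q 128 credits; Buyer F 103 credits; Buyer N 70 credits; Buyer T 69 credits; Buyer H 62 credits; Buyer E 50 credits; Buyer L 9 credits.
Buyer Q has the top bid and wins; the price is the second-highest bid, 103 credits.
Buyer Q's payoff = 31 credits − 103 credits = -72 credits. All other bidders lose, so their payoff is 0.

Payoffs: Buyer T 0 credits, Buyer F 0 credits, Buyer Q -72 credits, Buyer L 0 credits, Buyer H 0 credits, Buyer N 0 credits, Buyer E 0 credits.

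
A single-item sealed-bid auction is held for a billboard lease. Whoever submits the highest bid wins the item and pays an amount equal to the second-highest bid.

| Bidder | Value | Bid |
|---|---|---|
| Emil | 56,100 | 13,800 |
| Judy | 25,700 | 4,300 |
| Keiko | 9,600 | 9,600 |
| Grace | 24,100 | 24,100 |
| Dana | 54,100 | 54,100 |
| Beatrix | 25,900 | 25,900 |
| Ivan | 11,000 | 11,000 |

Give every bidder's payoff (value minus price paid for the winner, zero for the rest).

Emil 0, Judy 0, Keiko 0, Grace 0, Dana 28,200, Beatrix 0, Ivan 0.

Ordered from highest: Dana 54,100; Beatrix 25,900; Grace 24,100; Emil 13,800; Ivan 11,000; Keiko 9,600; Judy 4,300.
Dana has the top bid and wins; the price is the second-highest bid, 25,900.
Dana's payoff = 54,100 − 25,900 = 28,200. All other bidders lose, so their payoff is 0.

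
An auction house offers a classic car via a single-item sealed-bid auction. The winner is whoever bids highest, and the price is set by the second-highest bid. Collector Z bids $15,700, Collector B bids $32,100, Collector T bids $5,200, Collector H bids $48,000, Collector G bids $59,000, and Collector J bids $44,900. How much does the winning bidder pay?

Price paid: $48,000.

Bids in descending order: Collector G $59,000 > Collector H $48,000 > Collector J $44,900 > Collector B $32,100 > Collector Z $15,700 > Collector T $5,200.
Collector G has the highest bid, so Collector G wins.
The second-highest bid is $48,000, so that is what Collector G pays.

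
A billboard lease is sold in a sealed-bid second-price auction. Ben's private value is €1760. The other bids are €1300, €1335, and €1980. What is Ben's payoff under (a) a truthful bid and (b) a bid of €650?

(a) €0  (b) €0

The highest competing bid is €1980.
Bidding truthfully at €1760: the top bid is €1980 (a rival), so Ben loses. Payoff = €0.
Bidding €650: the top bid is €1980 (a rival), so Ben loses. Payoff = €0.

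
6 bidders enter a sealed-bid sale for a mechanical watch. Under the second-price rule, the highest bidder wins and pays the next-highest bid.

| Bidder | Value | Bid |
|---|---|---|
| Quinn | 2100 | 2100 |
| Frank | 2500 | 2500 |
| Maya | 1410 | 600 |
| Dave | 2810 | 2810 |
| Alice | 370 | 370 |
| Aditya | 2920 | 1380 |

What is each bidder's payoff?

Sorted high to low: Dave 2810; Frank 2500; Quinn 2100; Aditya 1380; Maya 600; Alice 370.
Dave has the top bid and wins; the price is the second-highest bid, 2500.
Dave's payoff = 2810 − 2500 = 310. All other bidders lose, so their payoff is 0.

Quinn 0, Frank 0, Maya 0, Dave 310, Alice 0, Aditya 0.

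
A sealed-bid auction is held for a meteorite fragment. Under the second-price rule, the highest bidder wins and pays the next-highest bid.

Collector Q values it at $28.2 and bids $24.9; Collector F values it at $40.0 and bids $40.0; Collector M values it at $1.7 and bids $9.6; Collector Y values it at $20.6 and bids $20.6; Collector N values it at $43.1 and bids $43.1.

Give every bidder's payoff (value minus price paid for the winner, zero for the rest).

Bids in descending order: Collector N $43.1; Collector F $40.0; Collector Q $24.9; Collector Y $20.6; Collector M $9.6.
Collector N has the top bid and wins; the price is the second-highest bid, $40.0.
Collector N's payoff = $43.1 − $40.0 = $3.1. All other bidders lose, so their payoff is 0.

Payoffs: Collector Q $0.0, Collector F $0.0, Collector M $0.0, Collector Y $0.0, Collector N $3.1.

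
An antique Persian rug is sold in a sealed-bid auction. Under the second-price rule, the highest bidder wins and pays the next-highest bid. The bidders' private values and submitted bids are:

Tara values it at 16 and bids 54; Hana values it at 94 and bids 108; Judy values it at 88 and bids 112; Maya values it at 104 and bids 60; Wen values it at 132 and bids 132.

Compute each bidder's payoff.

Ordered from highest: Wen 132 > Judy 112 > Hana 108 > Maya 60 > Tara 54.
Wen has the top bid and wins; the price is the second-highest bid, 112.
Wen's payoff = 132 − 112 = 20. All other bidders lose, so their payoff is 0.

Payoffs: Tara 0, Hana 0, Judy 0, Maya 0, Wen 20.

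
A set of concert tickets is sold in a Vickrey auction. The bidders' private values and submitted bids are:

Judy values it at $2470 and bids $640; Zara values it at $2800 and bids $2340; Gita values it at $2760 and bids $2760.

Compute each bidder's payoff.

Payoffs: Judy $0, Zara $0, Gita $420.

Ranking the bids: Gita $2760 > Zara $2340 > Judy $640.
Gita has the top bid and wins; the price is the second-highest bid, $2340.
Gita's payoff = $2760 − $2340 = $420. All other bidders lose, so their payoff is 0.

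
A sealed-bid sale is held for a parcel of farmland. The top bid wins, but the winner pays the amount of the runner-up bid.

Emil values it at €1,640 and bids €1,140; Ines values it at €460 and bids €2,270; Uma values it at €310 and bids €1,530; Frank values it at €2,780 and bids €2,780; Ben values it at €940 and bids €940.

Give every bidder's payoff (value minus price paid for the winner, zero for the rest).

Bids in descending order: Frank €2,780; Ines €2,270; Uma €1,530; Emil €1,140; Ben €940.
Frank has the top bid and wins; the price is the second-highest bid, €2,270.
Frank's payoff = €2,780 − €2,270 = €510. All other bidders lose, so their payoff is 0.

Emil €0, Ines €0, Uma €0, Frank €510, Ben €0.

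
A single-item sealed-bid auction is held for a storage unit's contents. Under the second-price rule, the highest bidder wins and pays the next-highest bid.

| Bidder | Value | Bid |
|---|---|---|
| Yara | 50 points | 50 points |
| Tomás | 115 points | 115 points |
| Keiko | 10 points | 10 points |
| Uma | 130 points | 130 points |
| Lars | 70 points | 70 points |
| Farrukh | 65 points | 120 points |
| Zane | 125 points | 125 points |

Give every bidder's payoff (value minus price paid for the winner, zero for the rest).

Ranking the bids: Uma 130 points, then Zane 125 points, then Farrukh 120 points, then Tomás 115 points, then Lars 70 points, then Yara 50 points, then Keiko 10 points.
Uma has the top bid and wins; the price is the second-highest bid, 125 points.
Uma's payoff = 130 points − 125 points = 5 points. All other bidders lose, so their payoff is 0.

Yara 0 points, Tomás 0 points, Keiko 0 points, Uma 5 points, Lars 0 points, Farrukh 0 points, Zane 0 points.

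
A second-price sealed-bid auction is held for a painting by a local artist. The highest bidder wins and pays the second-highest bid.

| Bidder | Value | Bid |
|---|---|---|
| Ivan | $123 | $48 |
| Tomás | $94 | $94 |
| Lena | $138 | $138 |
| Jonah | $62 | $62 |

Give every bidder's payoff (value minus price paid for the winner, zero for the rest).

Ivan $0, Tomás $0, Lena $44, Jonah $0.

Ranking the bids: Lena $138; Tomás $94; Jonah $62; Ivan $48.
Lena has the top bid and wins; the price is the second-highest bid, $94.
Lena's payoff = $138 − $94 = $44. All other bidders lose, so their payoff is 0.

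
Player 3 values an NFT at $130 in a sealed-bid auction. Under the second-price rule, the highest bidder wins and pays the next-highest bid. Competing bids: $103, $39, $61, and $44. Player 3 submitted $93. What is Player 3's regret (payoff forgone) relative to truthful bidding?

$27

The highest competing bid is $103.
Bidding truthfully at $130: Player 3 has the top bid, wins, and pays the second-highest bid $103. Payoff = $130 − $103 = $27.
Bidding $93: the top bid is $103 (a rival), so Player 3 loses. Payoff = $0.
Regret = truthful payoff − actual payoff = $27 − $0 = $27.
Deviating from a truthful bid can only lose payoff in a second-price auction — never gain.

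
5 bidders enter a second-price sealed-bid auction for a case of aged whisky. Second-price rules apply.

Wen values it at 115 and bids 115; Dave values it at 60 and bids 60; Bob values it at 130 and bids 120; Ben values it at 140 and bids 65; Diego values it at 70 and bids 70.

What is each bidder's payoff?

Sorted high to low: Bob 120 > Wen 115 > Diego 70 > Ben 65 > Dave 60.
Bob has the top bid and wins; the price is the second-highest bid, 115.
Bob's payoff = 130 − 115 = 15. All other bidders lose, so their payoff is 0.

Payoffs: Wen 0, Dave 0, Bob 15, Ben 0, Diego 0.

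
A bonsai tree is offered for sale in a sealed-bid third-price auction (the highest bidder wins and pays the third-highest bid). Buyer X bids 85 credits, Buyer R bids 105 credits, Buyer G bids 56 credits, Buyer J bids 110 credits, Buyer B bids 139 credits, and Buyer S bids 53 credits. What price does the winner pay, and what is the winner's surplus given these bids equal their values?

Bids in descending order: Buyer B 139 credits, then Buyer J 110 credits, then Buyer R 105 credits, then Buyer X 85 credits, then Buyer G 56 credits, then Buyer S 53 credits.
Buyer B is the highest bidder, so Buyer B wins.
Under the third-price rule, the price is the third-highest bid: 105 credits.
Surplus = 139 credits − 105 credits = 34 credits.

The winner pays 105 credits for a surplus of 34 credits.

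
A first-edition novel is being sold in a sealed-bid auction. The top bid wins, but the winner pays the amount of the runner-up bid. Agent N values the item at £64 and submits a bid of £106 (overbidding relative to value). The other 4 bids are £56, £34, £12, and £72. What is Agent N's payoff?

Highest competing bid: £72.
Agent N's bid £106 is the highest overall, so Agent N wins and pays the second-highest bid, £72.
Payoff = value − price = £64 − £72 = -£8.
Overbidding won the item at a price above value — truthful bidding would have avoided this loss.

-£8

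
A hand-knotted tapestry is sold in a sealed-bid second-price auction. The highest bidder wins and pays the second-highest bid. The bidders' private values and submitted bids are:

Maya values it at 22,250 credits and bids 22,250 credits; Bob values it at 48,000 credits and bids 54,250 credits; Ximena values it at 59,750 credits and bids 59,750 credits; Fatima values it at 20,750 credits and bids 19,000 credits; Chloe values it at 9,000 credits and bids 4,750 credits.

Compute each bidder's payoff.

Sorted high to low: Ximena 59,750 credits > Bob 54,250 credits > Maya 22,250 credits > Fatima 19,000 credits > Chloe 4,750 credits.
Ximena has the top bid and wins; the price is the second-highest bid, 54,250 credits.
Ximena's payoff = 59,750 credits − 54,250 credits = 5,500 credits. All other bidders lose, so their payoff is 0.

Maya 0 credits, Bob 0 credits, Ximena 5,500 credits, Fatima 0 credits, Chloe 0 credits.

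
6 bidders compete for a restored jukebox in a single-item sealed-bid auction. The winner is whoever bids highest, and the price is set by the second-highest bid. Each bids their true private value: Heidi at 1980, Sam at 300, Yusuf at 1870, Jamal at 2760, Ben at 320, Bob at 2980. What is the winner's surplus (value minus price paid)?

Ranking the bids: Bob 2980; Jamal 2760; Heidi 1980; Yusuf 1870; Ben 320; Sam 300.
Bob wins with the top bid and pays the second-highest, 2760.
Surplus = 2980 − 2760 = 220.

Surplus = 220.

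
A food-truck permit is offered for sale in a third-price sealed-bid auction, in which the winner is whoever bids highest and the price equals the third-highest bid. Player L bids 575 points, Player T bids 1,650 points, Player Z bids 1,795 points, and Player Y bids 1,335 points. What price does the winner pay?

Price paid: 1,335 points.

Sorted high to low: Player Z 1,795 points > Player T 1,650 points > Player Y 1,335 points > Player L 575 points.
Player Z is the highest bidder, so Player Z wins.
Under the third-price rule, the price is the third-highest bid: 1,335 points.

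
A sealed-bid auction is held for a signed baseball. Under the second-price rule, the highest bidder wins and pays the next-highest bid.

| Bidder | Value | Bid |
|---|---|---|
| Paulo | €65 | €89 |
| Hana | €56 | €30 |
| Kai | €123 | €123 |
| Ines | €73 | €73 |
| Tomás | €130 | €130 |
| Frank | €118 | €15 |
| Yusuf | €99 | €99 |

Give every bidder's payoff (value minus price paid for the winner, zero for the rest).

Bids in descending order: Tomás €130 > Kai €123 > Yusuf €99 > Paulo €89 > Ines €73 > Hana €30 > Frank €15.
Tomás has the top bid and wins; the price is the second-highest bid, €123.
Tomás's payoff = €130 − €123 = €7. All other bidders lose, so their payoff is 0.

Payoffs: Paulo €0, Hana €0, Kai €0, Ines €0, Tomás €7, Frank €0, Yusuf €0.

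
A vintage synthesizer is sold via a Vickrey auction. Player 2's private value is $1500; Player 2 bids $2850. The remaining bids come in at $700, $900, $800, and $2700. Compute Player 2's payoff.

-$1200

Highest competing bid: $2700.
Player 2's bid $2850 is the highest overall, so Player 2 wins and pays the second-highest bid, $2700.
Payoff = value − price = $1500 − $2700 = -$1200.
Overbidding won the item at a price above value — truthful bidding would have avoided this loss.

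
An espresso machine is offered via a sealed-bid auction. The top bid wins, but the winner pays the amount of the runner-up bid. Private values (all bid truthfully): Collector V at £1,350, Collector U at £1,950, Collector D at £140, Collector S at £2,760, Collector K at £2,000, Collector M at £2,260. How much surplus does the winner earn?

£500

Ranking the bids: Collector S £2,760 > Collector M £2,260 > Collector K £2,000 > Collector U £1,950 > Collector V £1,350 > Collector D £140.
Collector S wins with the top bid and pays the second-highest, £2,260.
Surplus = £2,760 − £2,260 = £500.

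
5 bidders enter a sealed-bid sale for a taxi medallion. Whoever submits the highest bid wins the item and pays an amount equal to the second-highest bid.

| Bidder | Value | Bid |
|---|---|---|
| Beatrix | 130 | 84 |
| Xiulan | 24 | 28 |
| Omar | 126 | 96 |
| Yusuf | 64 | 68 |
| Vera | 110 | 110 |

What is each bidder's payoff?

Payoffs: Beatrix 0, Xiulan 0, Omar 0, Yusuf 0, Vera 14.

Bids in descending order: Vera 110 > Omar 96 > Beatrix 84 > Yusuf 68 > Xiulan 28.
Vera has the top bid and wins; the price is the second-highest bid, 96.
Vera's payoff = 110 − 96 = 14. All other bidders lose, so their payoff is 0.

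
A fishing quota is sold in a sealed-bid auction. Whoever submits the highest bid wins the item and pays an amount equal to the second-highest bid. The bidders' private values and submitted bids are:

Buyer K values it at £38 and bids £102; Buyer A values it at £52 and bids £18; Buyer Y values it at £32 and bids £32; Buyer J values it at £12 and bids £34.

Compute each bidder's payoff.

Ordered from highest: Buyer K £102, then Buyer J £34, then Buyer Y £32, then Buyer A £18.
Buyer K has the top bid and wins; the price is the second-highest bid, £34.
Buyer K's payoff = £38 − £34 = £4. All other bidders lose, so their payoff is 0.

Payoffs: Buyer K £4, Buyer A £0, Buyer Y £0, Buyer J £0.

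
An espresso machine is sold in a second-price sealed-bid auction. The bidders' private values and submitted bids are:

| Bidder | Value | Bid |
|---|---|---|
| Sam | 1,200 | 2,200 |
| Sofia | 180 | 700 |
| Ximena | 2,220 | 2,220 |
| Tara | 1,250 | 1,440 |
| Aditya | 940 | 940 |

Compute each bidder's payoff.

Payoffs: Sam 0, Sofia 0, Ximena 20, Tara 0, Aditya 0.

Bids in descending order: Ximena 2,220; Sam 2,200; Tara 1,440; Aditya 940; Sofia 700.
Ximena has the top bid and wins; the price is the second-highest bid, 2,200.
Ximena's payoff = 2,220 − 2,200 = 20. All other bidders lose, so their payoff is 0.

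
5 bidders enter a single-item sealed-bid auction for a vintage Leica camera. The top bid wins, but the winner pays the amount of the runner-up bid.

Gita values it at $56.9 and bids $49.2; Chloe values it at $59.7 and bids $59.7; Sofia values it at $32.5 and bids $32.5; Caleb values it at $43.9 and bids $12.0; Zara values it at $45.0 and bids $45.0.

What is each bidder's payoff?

Payoffs: Gita $0.0, Chloe $10.5, Sofia $0.0, Caleb $0.0, Zara $0.0.

Ordered from highest: Chloe $59.7 > Gita $49.2 > Zara $45.0 > Sofia $32.5 > Caleb $12.0.
Chloe has the top bid and wins; the price is the second-highest bid, $49.2.
Chloe's payoff = $59.7 − $49.2 = $10.5. All other bidders lose, so their payoff is 0.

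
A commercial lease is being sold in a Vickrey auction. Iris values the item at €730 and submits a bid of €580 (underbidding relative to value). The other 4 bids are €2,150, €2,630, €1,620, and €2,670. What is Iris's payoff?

€0

Highest competing bid: €2,670.
Iris's bid €580 is not the highest, so Iris loses, pays nothing, and earns zero payoff.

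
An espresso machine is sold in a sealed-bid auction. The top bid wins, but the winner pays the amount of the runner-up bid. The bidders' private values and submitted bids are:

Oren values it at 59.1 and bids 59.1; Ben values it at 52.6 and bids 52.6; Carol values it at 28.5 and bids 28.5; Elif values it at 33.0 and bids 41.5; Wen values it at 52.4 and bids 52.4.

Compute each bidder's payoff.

Bids in descending order: Oren 59.1 > Ben 52.6 > Wen 52.4 > Elif 41.5 > Carol 28.5.
Oren has the top bid and wins; the price is the second-highest bid, 52.6.
Oren's payoff = 59.1 − 52.6 = 6.5. All other bidders lose, so their payoff is 0.

Oren 6.5, Ben 0.0, Carol 0.0, Elif 0.0, Wen 0.0.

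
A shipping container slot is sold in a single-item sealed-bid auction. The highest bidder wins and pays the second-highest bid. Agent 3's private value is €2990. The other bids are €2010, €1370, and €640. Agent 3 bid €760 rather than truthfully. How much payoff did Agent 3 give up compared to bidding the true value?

Payoff forgone: €980.

The highest competing bid is €2010.
Bidding truthfully at €2990: Agent 3 has the top bid, wins, and pays the second-highest bid €2010. Payoff = €2990 − €2010 = €980.
Bidding €760: the top bid is €2010 (a rival), so Agent 3 loses. Payoff = €0.
Regret = truthful payoff − actual payoff = €980 − €0 = €980.
This is the dominant-strategy logic: truthful bidding weakly beats any alternative.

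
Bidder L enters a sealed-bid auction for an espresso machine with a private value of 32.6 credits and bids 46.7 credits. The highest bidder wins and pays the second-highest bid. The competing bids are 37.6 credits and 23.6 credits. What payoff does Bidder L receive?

Highest competing bid: 37.6 credits.
Bidder L's bid 46.7 credits is the highest overall, so Bidder L wins and pays the second-highest bid, 37.6 credits.
Payoff = value − price = 32.6 credits − 37.6 credits = -5.0 credits.

Payoff = -5.0 credits.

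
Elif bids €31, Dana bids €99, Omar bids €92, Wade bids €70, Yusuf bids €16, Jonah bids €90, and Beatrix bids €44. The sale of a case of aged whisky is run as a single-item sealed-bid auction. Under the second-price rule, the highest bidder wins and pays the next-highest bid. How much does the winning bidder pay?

Ranking the bids: Dana €99; Omar €92; Jonah €90; Wade €70; Beatrix €44; Elif €31; Yusuf €16.
Dana has the highest bid, so Dana wins.
The second-highest bid is €92, so that is what Dana pays.

€92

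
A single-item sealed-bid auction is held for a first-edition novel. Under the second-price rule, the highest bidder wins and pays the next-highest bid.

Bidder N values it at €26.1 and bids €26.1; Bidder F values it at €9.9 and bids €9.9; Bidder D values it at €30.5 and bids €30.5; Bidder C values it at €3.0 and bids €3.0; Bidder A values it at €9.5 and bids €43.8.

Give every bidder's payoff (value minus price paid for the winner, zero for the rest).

Bidder N €0.0, Bidder F €0.0, Bidder D €0.0, Bidder C €0.0, Bidder A -€21.0.

Ranking the bids: Bidder A €43.8 > Bidder D €30.5 > Bidder N €26.1 > Bidder F €9.9 > Bidder C €3.0.
Bidder A has the top bid and wins; the price is the second-highest bid, €30.5.
Bidder A's payoff = €9.5 − €30.5 = -€21.0. All other bidders lose, so their payoff is 0.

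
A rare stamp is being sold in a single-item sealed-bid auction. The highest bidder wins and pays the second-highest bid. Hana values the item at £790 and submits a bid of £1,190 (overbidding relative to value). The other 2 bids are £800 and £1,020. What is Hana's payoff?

Payoff = -£230.

Highest competing bid: £1,020.
Hana's bid £1,190 is the highest overall, so Hana wins and pays the second-highest bid, £1,020.
Payoff = value − price = £790 − £1,020 = -£230.
Overbidding won the item at a price above value — truthful bidding would have avoided this loss.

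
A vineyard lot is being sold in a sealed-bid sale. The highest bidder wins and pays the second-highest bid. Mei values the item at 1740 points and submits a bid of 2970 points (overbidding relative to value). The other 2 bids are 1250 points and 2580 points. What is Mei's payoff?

-840 points

Highest competing bid: 2580 points.
Mei's bid 2970 points is the highest overall, so Mei wins and pays the second-highest bid, 2580 points.
Payoff = value − price = 1740 points − 2580 points = -840 points.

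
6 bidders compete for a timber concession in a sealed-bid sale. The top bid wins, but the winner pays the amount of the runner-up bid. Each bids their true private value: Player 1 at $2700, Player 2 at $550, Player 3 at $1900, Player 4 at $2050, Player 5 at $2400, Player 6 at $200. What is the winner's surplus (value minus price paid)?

Winner's surplus: $300.

Ordered from highest: Player 1 $2700; Player 5 $2400; Player 4 $2050; Player 3 $1900; Player 2 $550; Player 6 $200.
Player 1 wins with the top bid and pays the second-highest, $2400.
Surplus = $2700 − $2400 = $300.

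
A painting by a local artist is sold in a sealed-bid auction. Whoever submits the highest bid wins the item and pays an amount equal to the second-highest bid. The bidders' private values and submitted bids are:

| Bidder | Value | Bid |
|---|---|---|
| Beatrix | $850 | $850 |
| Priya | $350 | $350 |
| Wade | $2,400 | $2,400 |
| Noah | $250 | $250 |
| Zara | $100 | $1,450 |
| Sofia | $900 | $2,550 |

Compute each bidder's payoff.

Beatrix $0, Priya $0, Wade $0, Noah $0, Zara $0, Sofia -$1,500.

Ranking the bids: Sofia $2,550; Wade $2,400; Zara $1,450; Beatrix $850; Priya $350; Noah $250.
Sofia has the top bid and wins; the price is the second-highest bid, $2,400.
Sofia's payoff = $900 − $2,400 = -$1,500. All other bidders lose, so their payoff is 0.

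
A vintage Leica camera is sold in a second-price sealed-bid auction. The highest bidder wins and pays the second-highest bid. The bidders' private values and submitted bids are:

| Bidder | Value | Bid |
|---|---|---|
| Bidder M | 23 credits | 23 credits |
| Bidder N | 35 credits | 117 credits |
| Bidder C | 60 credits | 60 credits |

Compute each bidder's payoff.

Payoffs: Bidder M 0 credits, Bidder N -25 credits, Bidder C 0 credits.

Ordered from highest: Bidder N 117 credits > Bidder C 60 credits > Bidder M 23 credits.
Bidder N has the top bid and wins; the price is the second-highest bid, 60 credits.
Bidder N's payoff = 35 credits − 60 credits = -25 credits. All other bidders lose, so their payoff is 0.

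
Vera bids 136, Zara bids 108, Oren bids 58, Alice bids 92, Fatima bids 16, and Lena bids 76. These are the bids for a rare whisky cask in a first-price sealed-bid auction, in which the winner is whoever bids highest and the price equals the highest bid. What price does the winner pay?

Price paid: 136.

Sorted high to low: Vera 136; Zara 108; Alice 92; Lena 76; Oren 58; Fatima 16.
Vera is the highest bidder, so Vera wins.
Under the first-price rule, the price is the highest bid: 136.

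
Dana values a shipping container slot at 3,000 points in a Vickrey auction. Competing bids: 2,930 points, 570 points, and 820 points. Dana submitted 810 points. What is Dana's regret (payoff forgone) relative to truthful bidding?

Payoff forgone: 70 points.

The highest competing bid is 2,930 points.
Bidding truthfully at 3,000 points: Dana has the top bid, wins, and pays the second-highest bid 2,930 points. Payoff = 3,000 points − 2,930 points = 70 points.
Bidding 810 points: the top bid is 2,930 points (a rival), so Dana loses. Payoff = 0 points.
Regret = truthful payoff − actual payoff = 70 points − 0 points = 70 points.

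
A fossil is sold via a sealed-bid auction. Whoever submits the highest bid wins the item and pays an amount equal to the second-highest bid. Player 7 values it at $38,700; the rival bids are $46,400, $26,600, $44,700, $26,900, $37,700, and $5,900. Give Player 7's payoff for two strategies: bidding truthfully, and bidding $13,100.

(a) $0  (b) $0

The highest competing bid is $46,400.
Bidding truthfully at $38,700: the top bid is $46,400 (a rival), so Player 7 loses. Payoff = $0.
Bidding $13,100: the top bid is $46,400 (a rival), so Player 7 loses. Payoff = $0.
The bid only affects whether you win, not the price — here both bids land on the same side of the top rival bid, so the deviation is payoff-neutral.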